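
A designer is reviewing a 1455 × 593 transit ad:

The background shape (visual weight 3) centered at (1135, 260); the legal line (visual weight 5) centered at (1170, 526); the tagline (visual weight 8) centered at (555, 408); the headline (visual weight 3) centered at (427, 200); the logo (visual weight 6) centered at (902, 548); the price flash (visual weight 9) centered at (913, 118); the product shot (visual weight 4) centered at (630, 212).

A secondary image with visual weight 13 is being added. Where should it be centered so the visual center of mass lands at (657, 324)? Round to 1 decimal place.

(183.2, 311.7)

After adding the secondary image, total weight = 3 + 5 + 8 + 3 + 6 + 9 + 4 + 13 = 51.
x: need Σw·x = 51·657 = 33507. Existing = 3·1135 + 5·1170 + 8·555 + 3·427 + 6·902 + 9·913 + 4·630 = 31125. Remainder 2382 / 13 ≈ 183.23.
y: need Σw·y = 51·324 = 16524. Existing = 3·260 + 5·526 + 8·408 + 3·200 + 6·548 + 9·118 + 4·212 = 12472. Remainder 4052 / 13 ≈ 311.69.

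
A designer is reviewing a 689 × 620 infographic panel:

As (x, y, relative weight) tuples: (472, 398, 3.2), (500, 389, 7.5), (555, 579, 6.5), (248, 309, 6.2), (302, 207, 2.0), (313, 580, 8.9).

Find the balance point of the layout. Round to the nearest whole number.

(402, 450)

Weights sum to 3.2 + 7.5 + 6.5 + 6.2 + 2.0 + 8.9 = 34.3.
Σw·x = 3.2·472 + 7.5·500 + 6.5·555 + 6.2·248 + 2.0·302 + 8.9·313 = 13795.2, so x̄ = 13795.2/34.3 ≈ 402.19.
Σw·y = 3.2·398 + 7.5·389 + 6.5·579 + 6.2·309 + 2.0·207 + 8.9·580 = 15446.4, so ȳ = 15446.4/34.3 ≈ 450.33.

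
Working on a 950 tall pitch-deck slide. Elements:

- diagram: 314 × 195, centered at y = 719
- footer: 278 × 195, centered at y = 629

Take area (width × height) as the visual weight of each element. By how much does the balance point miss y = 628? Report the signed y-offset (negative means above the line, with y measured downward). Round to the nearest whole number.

≈ 49

Areas: diagram 314·195 = 61230, footer 278·195 = 54210. Total weight = 115440.
y: (61230·719 + 54210·629) / 115440 = 78122460 / 115440 ≈ 676.74
Offset from y = 628: 676.74 − 628 ≈ 48.74.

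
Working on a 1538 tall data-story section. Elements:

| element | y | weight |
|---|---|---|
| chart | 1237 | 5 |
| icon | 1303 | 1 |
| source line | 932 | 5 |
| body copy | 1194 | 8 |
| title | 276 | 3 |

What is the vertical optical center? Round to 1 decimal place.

y ≈ 1024.0

Weights sum to 5 + 1 + 5 + 8 + 3 = 22.
y: (5·1237 + 1·1303 + 5·932 + 8·1194 + 3·276) / 22 = 22528 / 22 ≈ 1024.00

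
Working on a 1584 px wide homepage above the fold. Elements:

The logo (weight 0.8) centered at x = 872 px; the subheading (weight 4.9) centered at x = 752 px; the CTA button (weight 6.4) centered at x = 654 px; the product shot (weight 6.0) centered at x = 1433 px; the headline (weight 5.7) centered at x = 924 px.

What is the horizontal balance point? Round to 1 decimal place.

x ≈ 942.6

Weights sum to 0.8 + 4.9 + 6.4 + 6.0 + 5.7 = 23.8.
Σw·x = 0.8·872 + 4.9·752 + 6.4·654 + 6.0·1433 + 5.7·924 = 22432.8, so x̄ = 22432.8/23.8 ≈ 942.55.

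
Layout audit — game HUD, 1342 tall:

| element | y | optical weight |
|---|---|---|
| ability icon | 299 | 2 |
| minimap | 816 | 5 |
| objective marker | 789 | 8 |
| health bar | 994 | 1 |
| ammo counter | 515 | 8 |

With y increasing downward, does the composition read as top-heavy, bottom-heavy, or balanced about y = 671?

balanced

Σw = 2 + 5 + 8 + 1 + 8 = 24.
Σw·y = 2·299 + 5·816 + 8·789 + 1·994 + 8·515 = 16104, so ȳ = 16104/24 ≈ 671.00.
The centroid 671.00 matches the midline at 671, so the layout is balanced.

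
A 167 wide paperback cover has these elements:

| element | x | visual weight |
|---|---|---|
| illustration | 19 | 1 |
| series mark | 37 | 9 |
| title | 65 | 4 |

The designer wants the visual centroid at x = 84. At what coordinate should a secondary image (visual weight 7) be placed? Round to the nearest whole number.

x ≈ 165

New total weight: (1 + 9 + 4) + 7 = 21.
x: target moment 21×84 = 1764; current 1·19 + 9·37 + 4·65 = 612; the secondary image supplies 1152, so x = 1152/7 ≈ 164.57.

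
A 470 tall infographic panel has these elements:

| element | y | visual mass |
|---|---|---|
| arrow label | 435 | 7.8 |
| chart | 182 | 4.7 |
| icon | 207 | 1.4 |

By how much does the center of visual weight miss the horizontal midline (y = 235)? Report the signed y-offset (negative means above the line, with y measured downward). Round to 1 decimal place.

Weights sum to 7.8 + 4.7 + 1.4 = 13.9.
y: (7.8·435 + 4.7·182 + 1.4·207) / 13.9 = 4538.2 / 13.9 ≈ 326.49
Against y = 235, that's 326.49 − 235 = 91.49.

≈ 91.5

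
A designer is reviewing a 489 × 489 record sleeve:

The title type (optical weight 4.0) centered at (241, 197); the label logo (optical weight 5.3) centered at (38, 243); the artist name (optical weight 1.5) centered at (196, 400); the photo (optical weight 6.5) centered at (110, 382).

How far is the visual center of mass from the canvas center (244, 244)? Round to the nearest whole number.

≈ 130

Σw = 4.0 + 5.3 + 1.5 + 6.5 = 17.3.
x-moment: 4.0·241 + 5.3·38 + 1.5·196 + 6.5·110 = 2174.4; centroid 2174.4/17.3 ≈ 125.69.
y-moment: 4.0·197 + 5.3·243 + 1.5·400 + 6.5·382 = 5158.9; centroid 5158.9/17.3 ≈ 298.20.
Relative to (244, 244): Δ = (-118.31, 54.20); |Δ| = √(-118.31² + 54.20²) ≈ 130.14.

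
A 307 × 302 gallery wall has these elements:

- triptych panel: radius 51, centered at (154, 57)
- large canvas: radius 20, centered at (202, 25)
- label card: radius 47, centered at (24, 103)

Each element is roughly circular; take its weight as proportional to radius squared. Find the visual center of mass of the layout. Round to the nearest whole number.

Weights ∝ r²: triptych panel 51² = 2601, large canvas 20² = 400, label card 47² = 2209; Σw = 5210.
x-moment: 2601·154 + 400·202 + 2209·24 = 534370; centroid 534370/5210 ≈ 102.57.
y-moment: 2601·57 + 400·25 + 2209·103 = 385784; centroid 385784/5210 ≈ 74.05.

(103, 74)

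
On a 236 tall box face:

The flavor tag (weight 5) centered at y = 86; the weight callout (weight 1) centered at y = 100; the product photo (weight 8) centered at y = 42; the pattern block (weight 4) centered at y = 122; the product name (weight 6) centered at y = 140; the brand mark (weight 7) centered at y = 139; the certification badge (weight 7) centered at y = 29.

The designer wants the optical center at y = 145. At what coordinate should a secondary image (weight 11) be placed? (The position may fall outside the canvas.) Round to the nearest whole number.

After adding the secondary image, total weight = 5 + 1 + 8 + 4 + 6 + 7 + 7 + 11 = 49.
y: target moment 49×145 = 7105; current 5·86 + 1·100 + 8·42 + 4·122 + 6·140 + 7·139 + 7·29 = 3370; the secondary image supplies 3735, so y = 3735/11 ≈ 339.55.

y ≈ 340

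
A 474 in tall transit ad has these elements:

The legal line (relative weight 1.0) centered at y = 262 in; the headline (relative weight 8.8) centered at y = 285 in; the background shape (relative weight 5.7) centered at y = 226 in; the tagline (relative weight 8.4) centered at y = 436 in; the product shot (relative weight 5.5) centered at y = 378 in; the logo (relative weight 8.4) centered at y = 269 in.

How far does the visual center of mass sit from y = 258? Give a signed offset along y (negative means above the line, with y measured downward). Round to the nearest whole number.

Weights sum to 1.0 + 8.8 + 5.7 + 8.4 + 5.5 + 8.4 = 37.8.
Σw·y = 12059.2; ȳ = 12059.2/37.8 ≈ 319.03.
Difference: 319.03 − 258 ≈ 61.03.

≈ 61 in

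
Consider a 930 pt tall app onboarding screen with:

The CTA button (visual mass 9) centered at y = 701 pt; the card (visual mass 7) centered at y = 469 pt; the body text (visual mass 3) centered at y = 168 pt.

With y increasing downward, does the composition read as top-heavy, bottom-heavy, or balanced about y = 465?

bottom-heavy

Weights sum to 9 + 7 + 3 = 19.
Σw·y = 9·701 + 7·469 + 3·168 = 10096, so ȳ = 10096/19 ≈ 531.37.
Since 531.4 is below (larger y than) 465, the composition reads bottom-heavy.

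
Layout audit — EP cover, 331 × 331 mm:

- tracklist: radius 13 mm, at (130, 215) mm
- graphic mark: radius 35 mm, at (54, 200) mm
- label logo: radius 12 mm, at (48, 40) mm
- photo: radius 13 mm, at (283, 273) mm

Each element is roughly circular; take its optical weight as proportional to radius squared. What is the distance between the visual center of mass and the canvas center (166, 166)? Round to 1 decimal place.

Weights ∝ r²: tracklist 13² = 169, graphic mark 35² = 1225, label logo 12² = 144, photo 13² = 169; Σw = 1707.
x-moment: 169·130 + 1225·54 + 144·48 + 169·283 = 142859; centroid 142859/1707 ≈ 83.69.
y-moment: 169·215 + 1225·200 + 144·40 + 169·273 = 333232; centroid 333232/1707 ≈ 195.21.
From (166, 166): dx = -82.31, dy = 29.21, so the distance is √(dx²+dy²) ≈ 87.34.

≈ 87.3 mm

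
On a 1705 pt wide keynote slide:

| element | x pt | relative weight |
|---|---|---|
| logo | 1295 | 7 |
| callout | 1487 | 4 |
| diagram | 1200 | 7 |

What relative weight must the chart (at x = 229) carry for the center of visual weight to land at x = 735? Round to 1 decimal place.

w ≈ 20.1

Existing Σw = 18 (7 + 4 + 7); existing moment 7·1295 + 4·1487 + 7·1200 = 23413.
Set Σw·x/Σw = 735: (23413 + 229w) = 735·(18 + w).
Solving: w = (735·18 − 23413) / (229 − 735) = -10183 / -506 ≈ 20.12.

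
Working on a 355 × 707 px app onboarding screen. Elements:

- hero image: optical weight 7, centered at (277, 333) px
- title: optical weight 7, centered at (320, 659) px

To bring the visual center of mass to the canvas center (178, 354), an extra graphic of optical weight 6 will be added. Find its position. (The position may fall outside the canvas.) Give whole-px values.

With the extra graphic, Σw becomes 7 + 7 + 6 = 20.
Along x: (4179 + 6·x) / 20 = 178 (existing moment 7·277 + 7·320 = 4179) ⇒ x = (3560 − 4179) / 6 ≈ -103.17.
Along y: (6944 + 6·y) / 20 = 354 (existing moment 7·333 + 7·659 = 6944) ⇒ y = (7080 − 6944) / 6 ≈ 22.67.

(-103, 23)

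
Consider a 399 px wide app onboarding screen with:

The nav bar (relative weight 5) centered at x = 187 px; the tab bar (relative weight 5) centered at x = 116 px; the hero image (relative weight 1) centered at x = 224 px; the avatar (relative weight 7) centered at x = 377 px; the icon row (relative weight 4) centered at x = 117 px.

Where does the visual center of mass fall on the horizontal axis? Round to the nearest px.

Weights sum to 5 + 5 + 1 + 7 + 4 = 22.
x: (5·187 + 5·116 + 1·224 + 7·377 + 4·117) / 22 = 4846 / 22 ≈ 220.27

x ≈ 220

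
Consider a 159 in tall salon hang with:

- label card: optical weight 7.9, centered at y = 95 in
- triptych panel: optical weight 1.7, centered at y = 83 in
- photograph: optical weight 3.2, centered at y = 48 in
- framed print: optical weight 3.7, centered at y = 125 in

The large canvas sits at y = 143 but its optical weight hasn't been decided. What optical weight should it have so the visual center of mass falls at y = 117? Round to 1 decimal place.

w ≈ 16.3

Existing Σw = 16.5 (7.9 + 1.7 + 3.2 + 3.7); existing moment 7.9·95 + 1.7·83 + 3.2·48 + 3.7·125 = 1507.7.
For the centroid to hit 117: (1507.7 + w·143) / (16.5 + w) = 117.
So w = (117·16.5 − 1507.7)/(143 − 117) = 422.8/26 ≈ 16.26.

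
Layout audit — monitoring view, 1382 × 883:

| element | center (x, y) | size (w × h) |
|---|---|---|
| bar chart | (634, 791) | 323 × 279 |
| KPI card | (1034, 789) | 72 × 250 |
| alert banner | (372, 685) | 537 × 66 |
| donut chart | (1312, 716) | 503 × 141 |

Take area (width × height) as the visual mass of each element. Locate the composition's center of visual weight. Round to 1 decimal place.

Taking area as weight: bar chart 323·279 = 90117, KPI card 72·250 = 18000, alert banner 537·66 = 35442, donut chart 503·141 = 70923. Sum 214482.
x-moment: 90117·634 + 18000·1034 + 35442·372 + 70923·1312 = 181981578; centroid 181981578/214482 ≈ 848.47.
y-moment: 90117·791 + 18000·789 + 35442·685 + 70923·716 = 160543185; centroid 160543185/214482 ≈ 748.52.

(848.5, 748.5)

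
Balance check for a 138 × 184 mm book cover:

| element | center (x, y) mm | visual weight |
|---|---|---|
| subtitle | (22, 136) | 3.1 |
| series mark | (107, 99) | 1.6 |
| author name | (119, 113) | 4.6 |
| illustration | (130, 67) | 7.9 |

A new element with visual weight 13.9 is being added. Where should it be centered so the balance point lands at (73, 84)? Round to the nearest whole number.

(33, 71)

New total weight: (3.1 + 1.6 + 4.6 + 7.9) + 13.9 = 31.1.
x: need Σw·x = 31.1·73 = 2270.3. Existing = 3.1·22 + 1.6·107 + 4.6·119 + 7.9·130 = 1813.8. Remainder 456.5 / 13.9 ≈ 32.84.
y: need Σw·y = 31.1·84 = 2612.4. Existing = 3.1·136 + 1.6·99 + 4.6·113 + 7.9·67 = 1629.1. Remainder 983.3 / 13.9 ≈ 70.74.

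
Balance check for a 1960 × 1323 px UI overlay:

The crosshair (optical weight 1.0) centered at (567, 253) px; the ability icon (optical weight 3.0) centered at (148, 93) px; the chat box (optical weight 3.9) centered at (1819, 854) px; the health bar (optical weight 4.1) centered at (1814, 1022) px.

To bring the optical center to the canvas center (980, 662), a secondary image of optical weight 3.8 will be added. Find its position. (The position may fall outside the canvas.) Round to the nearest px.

With the secondary image, Σw becomes 1.0 + 3.0 + 3.9 + 4.1 + 3.8 = 15.8.
x: target moment 15.8×980 = 15484.0; current 1.0·567 + 3.0·148 + 3.9·1819 + 4.1·1814 = 15542.5; the secondary image supplies -58.5, so x = -58.5/3.8 ≈ -15.39.
y: target moment 15.8×662 = 10459.6; current 1.0·253 + 3.0·93 + 3.9·854 + 4.1·1022 = 8052.8; the secondary image supplies 2406.8, so y = 2406.8/3.8 ≈ 633.37.

(-15, 633)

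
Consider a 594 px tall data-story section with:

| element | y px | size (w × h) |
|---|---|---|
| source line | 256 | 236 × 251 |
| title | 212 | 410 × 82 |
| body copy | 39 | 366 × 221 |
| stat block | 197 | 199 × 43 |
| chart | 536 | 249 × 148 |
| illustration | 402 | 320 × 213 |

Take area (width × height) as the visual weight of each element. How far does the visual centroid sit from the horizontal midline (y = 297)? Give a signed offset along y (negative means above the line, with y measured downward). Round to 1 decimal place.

Areas: source line 236·251 = 59236, title 410·82 = 33620, body copy 366·221 = 80886, stat block 199·43 = 8557, chart 249·148 = 36852, illustration 320·213 = 68160. Total weight = 287311.
Σw·y = 74285131; ȳ = 74285131/287311 ≈ 258.55.
Offset from y = 297: 258.55 − 297 ≈ -38.45.

≈ -38.4 px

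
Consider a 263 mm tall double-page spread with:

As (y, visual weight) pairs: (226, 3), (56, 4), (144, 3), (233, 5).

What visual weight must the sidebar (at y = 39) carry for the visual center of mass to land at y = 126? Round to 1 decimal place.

Existing Σw = 15 (3 + 4 + 3 + 5); existing moment 3·226 + 4·56 + 3·144 + 5·233 = 2499.
For the centroid to hit 126: (2499 + w·39) / (15 + w) = 126.
Solving: w = (126·15 − 2499) / (39 − 126) = -609 / -87 ≈ 7.00.

w ≈ 7.0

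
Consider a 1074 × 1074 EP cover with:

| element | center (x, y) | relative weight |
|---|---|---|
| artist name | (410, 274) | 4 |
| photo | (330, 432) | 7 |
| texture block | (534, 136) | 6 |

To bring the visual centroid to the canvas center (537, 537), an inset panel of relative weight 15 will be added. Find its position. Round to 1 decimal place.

With the inset panel, Σw becomes 4 + 7 + 6 + 15 = 32.
x: need Σw·x = 32·537 = 17184. Existing = 4·410 + 7·330 + 6·534 = 7154. Remainder 10030 / 15 ≈ 668.67.
y: need Σw·y = 32·537 = 17184. Existing = 4·274 + 7·432 + 6·136 = 4936. Remainder 12248 / 15 ≈ 816.53.

(668.7, 816.5)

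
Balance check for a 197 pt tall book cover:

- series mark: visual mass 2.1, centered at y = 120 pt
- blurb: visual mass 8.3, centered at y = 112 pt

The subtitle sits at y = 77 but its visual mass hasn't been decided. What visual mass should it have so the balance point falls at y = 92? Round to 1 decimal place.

Fixed elements: Σw = 2.1 + 8.3 = 10.4, Σw·y = 2.1·120 + 8.3·112 = 1181.6.
For the centroid to hit 92: (1181.6 + w·77) / (10.4 + w) = 92.
So w = (92·10.4 − 1181.6)/(77 − 92) = -224.8/-15 ≈ 14.99.

w ≈ 15.0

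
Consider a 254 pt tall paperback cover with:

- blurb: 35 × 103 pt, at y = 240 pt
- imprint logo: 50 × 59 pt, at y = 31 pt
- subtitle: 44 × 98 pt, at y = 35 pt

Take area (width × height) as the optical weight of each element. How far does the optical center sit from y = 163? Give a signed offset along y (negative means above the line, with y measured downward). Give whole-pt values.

Taking area as weight: blurb 35·103 = 3605, imprint logo 50·59 = 2950, subtitle 44·98 = 4312. Sum 10867.
y-moment: 3605·240 + 2950·31 + 4312·35 = 1107570; centroid 1107570/10867 ≈ 101.92.
Offset from y = 163: 101.92 − 163 ≈ -61.08.

≈ -61 pt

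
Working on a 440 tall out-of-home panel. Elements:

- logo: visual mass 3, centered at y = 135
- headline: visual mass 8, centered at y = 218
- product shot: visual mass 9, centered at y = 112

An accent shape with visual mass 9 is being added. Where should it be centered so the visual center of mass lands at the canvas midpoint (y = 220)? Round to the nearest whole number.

New total weight: (3 + 8 + 9) + 9 = 29.
y: target moment 29×220 = 6380; current 3·135 + 8·218 + 9·112 = 3157; the accent shape supplies 3223, so y = 3223/9 ≈ 358.11.

y ≈ 358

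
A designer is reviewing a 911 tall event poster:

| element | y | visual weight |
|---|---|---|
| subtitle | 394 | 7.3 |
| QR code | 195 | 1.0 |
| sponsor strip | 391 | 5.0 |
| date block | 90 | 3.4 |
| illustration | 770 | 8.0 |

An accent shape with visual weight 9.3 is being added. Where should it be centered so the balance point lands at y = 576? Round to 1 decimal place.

y ≈ 870.1

After adding the accent shape, total weight = 7.3 + 1.0 + 5.0 + 3.4 + 8.0 + 9.3 = 34.0.
y: need Σw·y = 34.0·576 = 19584.0. Existing = 7.3·394 + 1.0·195 + 5.0·391 + 3.4·90 + 8.0·770 = 11492.2. Remainder 8091.8 / 9.3 ≈ 870.09.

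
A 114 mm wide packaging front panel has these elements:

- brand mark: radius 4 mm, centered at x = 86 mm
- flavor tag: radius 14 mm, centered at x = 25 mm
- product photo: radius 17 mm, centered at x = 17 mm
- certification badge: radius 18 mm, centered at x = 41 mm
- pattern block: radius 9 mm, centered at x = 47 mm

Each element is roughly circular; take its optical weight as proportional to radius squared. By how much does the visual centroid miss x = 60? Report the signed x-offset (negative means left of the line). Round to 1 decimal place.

r² weights: brand mark 4² = 16, flavor tag 14² = 196, product photo 17² = 289, certification badge 18² = 324, pattern block 9² = 81. Total = 906.
Σw·x = 16·86 + 196·25 + 289·17 + 324·41 + 81·47 = 28280, so x̄ = 28280/906 ≈ 31.21.
Against x = 60, that's 31.21 − 60 = -28.79.

≈ -28.8 mm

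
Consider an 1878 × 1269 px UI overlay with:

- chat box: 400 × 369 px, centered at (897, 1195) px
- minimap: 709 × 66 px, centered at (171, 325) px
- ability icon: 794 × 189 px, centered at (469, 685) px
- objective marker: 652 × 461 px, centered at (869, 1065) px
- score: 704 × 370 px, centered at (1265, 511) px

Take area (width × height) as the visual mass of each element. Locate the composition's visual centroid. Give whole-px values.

Taking area as weight: chat box 400·369 = 147600, minimap 709·66 = 46794, ability icon 794·189 = 150066, objective marker 652·461 = 300572, score 704·370 = 260480. Sum 905512.
x: (147600·897 + 46794·171 + 150066·469 + 300572·869 + 260480·1265) / 905512 = 801484196 / 905512 ≈ 885.12
y: (147600·1195 + 46794·325 + 150066·685 + 300572·1065 + 260480·511) / 905512 = 747599720 / 905512 ≈ 825.61

(885, 826)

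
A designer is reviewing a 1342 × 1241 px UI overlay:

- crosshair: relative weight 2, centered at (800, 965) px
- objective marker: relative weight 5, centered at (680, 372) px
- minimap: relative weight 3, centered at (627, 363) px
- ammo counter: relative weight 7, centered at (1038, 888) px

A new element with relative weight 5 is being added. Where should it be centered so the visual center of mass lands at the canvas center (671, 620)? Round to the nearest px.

(123, 509)

New total weight: (2 + 5 + 3 + 7) + 5 = 22.
x: target moment 22×671 = 14762; current 2·800 + 5·680 + 3·627 + 7·1038 = 14147; the new element supplies 615, so x = 615/5 ≈ 123.00.
y: target moment 22×620 = 13640; current 2·965 + 5·372 + 3·363 + 7·888 = 11095; the new element supplies 2545, so y = 2545/5 ≈ 509.00.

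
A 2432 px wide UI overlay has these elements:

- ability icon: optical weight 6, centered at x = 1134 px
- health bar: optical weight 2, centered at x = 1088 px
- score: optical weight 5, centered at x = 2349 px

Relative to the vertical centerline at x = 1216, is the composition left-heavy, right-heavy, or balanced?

right-heavy

Σw = 6 + 2 + 5 = 13.
x: (6·1134 + 2·1088 + 5·2349) / 13 = 20725 / 13 ≈ 1594.23
1594.2 lies right of the midline 1216, so the layout is right-heavy.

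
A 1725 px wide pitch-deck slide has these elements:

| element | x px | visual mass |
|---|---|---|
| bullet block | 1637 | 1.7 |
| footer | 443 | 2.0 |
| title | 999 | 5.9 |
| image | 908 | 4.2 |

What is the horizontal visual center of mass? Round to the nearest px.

x ≈ 969

Total weight = 1.7 + 2.0 + 5.9 + 4.2 = 13.8.
Σw·x = 1.7·1637 + 2.0·443 + 5.9·999 + 4.2·908 = 13376.6, so x̄ = 13376.6/13.8 ≈ 969.32.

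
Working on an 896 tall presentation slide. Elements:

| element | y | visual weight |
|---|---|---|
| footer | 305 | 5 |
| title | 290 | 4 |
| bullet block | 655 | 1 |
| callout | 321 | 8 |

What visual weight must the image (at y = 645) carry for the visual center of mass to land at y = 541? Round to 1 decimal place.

Existing Σw = 18 (5 + 4 + 1 + 8); existing moment 5·305 + 4·290 + 1·655 + 8·321 = 5908.
Balance at y = 541 requires (5908 + w·645) / (18 + w) = 541.
Solving: w = (541·18 − 5908) / (645 − 541) = 3830 / 104 ≈ 36.83.

w ≈ 36.8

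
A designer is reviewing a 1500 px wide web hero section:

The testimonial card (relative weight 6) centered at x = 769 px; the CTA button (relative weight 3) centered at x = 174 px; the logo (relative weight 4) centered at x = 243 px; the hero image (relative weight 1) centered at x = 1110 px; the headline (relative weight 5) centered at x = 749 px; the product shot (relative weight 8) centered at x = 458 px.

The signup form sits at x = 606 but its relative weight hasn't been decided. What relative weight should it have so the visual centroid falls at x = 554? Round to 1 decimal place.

w ≈ 6.4

Known weights sum to 6 + 3 + 4 + 1 + 5 + 8 = 27; their moment is 6·769 + 3·174 + 4·243 + 1·1110 + 5·749 + 8·458 = 14627.
Balance at x = 554 requires (14627 + w·606) / (27 + w) = 554.
Solving: w = (554·27 − 14627) / (606 − 554) = 331 / 52 ≈ 6.37.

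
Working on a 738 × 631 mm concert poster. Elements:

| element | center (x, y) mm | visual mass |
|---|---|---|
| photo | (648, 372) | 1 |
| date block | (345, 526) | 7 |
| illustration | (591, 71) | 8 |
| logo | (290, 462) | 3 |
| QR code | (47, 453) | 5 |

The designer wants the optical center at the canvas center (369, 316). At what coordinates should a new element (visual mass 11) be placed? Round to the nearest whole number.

With the new element, Σw becomes 1 + 7 + 8 + 3 + 5 + 11 = 35.
x: target moment 35×369 = 12915; current 1·648 + 7·345 + 8·591 + 3·290 + 5·47 = 8896; the new element supplies 4019, so x = 4019/11 ≈ 365.36.
y: target moment 35×316 = 11060; current 1·372 + 7·526 + 8·71 + 3·462 + 5·453 = 8273; the new element supplies 2787, so y = 2787/11 ≈ 253.36.

(365, 253)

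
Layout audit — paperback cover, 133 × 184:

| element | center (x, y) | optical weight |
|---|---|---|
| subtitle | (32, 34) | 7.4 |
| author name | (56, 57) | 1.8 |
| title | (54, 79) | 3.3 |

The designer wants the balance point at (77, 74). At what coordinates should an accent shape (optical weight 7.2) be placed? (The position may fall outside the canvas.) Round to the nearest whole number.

After adding the accent shape, total weight = 7.4 + 1.8 + 3.3 + 7.2 = 19.7.
Along x: (515.8 + 7.2·x) / 19.7 = 77 (existing moment 7.4·32 + 1.8·56 + 3.3·54 = 515.8) ⇒ x = (1516.9 − 515.8) / 7.2 ≈ 139.04.
Along y: (614.9 + 7.2·y) / 19.7 = 74 (existing moment 7.4·34 + 1.8·57 + 3.3·79 = 614.9) ⇒ y = (1457.8 − 614.9) / 7.2 ≈ 117.07.

(139, 117)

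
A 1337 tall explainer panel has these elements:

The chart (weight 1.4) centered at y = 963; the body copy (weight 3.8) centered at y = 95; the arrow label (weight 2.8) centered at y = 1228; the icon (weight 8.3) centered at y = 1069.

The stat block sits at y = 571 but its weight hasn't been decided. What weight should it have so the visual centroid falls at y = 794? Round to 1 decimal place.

w ≈ 4.8

Fixed elements: Σw = 1.4 + 3.8 + 2.8 + 8.3 = 16.3, Σw·y = 1.4·963 + 3.8·95 + 2.8·1228 + 8.3·1069 = 14020.3.
Set Σw·y/Σw = 794: (14020.3 + 571w) = 794·(16.3 + w).
So w = (794·16.3 − 14020.3)/(571 − 794) = -1078.1/-223 ≈ 4.83.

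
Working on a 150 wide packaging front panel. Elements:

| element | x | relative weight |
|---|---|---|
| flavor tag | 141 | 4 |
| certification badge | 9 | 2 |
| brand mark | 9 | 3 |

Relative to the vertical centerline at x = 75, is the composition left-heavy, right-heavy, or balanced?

Total weight = 4 + 2 + 3 = 9.
x-moment: 4·141 + 2·9 + 3·9 = 609; centroid 609/9 ≈ 67.67.
67.7 lies left of the midline 75, so the layout is left-heavy.

left-heavy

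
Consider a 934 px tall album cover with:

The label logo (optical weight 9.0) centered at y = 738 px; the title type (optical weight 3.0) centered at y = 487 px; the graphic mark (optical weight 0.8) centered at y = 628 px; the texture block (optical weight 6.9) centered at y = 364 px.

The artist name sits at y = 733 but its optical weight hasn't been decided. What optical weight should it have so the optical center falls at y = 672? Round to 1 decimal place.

Fixed elements: Σw = 9.0 + 3.0 + 0.8 + 6.9 = 19.7, Σw·y = 9.0·738 + 3.0·487 + 0.8·628 + 6.9·364 = 11117.0.
For the centroid to hit 672: (11117.0 + w·733) / (19.7 + w) = 672.
Solving: w = (672·19.7 − 11117.0) / (733 − 672) = 2121.4 / 61 ≈ 34.78.

w ≈ 34.8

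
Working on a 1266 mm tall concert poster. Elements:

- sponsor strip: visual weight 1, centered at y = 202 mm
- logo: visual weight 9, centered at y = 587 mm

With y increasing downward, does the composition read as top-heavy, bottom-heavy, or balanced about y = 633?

Weights sum to 1 + 9 = 10.
Σw·y = 1·202 + 9·587 = 5485, so ȳ = 5485/10 ≈ 548.50.
548.5 vs midline 633 → top-heavy.

top-heavy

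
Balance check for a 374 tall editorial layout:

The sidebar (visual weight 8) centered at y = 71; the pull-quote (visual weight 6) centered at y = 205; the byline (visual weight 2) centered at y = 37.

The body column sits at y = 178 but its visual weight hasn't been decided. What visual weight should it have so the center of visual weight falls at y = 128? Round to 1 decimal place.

Existing Σw = 16 (8 + 6 + 2); existing moment 8·71 + 6·205 + 2·37 = 1872.
Balance at y = 128 requires (1872 + w·178) / (16 + w) = 128.
Rearranging, w·(178 − 128) = 128·16 − 1872 = 176, so w ≈ 176/50 = 3.52.

w ≈ 3.5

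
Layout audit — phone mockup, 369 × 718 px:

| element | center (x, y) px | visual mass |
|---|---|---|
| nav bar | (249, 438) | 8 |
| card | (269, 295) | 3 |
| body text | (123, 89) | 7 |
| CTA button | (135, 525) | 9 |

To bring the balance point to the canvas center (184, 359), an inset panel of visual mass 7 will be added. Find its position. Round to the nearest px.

After adding the inset panel, total weight = 8 + 3 + 7 + 9 + 7 = 34.
Along x: (4875 + 7·x) / 34 = 184 (existing moment 8·249 + 3·269 + 7·123 + 9·135 = 4875) ⇒ x = (6256 − 4875) / 7 ≈ 197.29.
Along y: (9737 + 7·y) / 34 = 359 (existing moment 8·438 + 3·295 + 7·89 + 9·525 = 9737) ⇒ y = (12206 − 9737) / 7 ≈ 352.71.

(197, 353)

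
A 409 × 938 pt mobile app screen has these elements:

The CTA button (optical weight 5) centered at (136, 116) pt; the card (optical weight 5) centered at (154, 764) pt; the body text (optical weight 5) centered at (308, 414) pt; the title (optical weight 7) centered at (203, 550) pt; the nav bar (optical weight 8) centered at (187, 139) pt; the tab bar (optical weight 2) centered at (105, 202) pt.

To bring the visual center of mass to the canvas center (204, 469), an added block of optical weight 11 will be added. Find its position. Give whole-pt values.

After adding the added block, total weight = 5 + 5 + 5 + 7 + 8 + 2 + 11 = 43.
x: need Σw·x = 43·204 = 8772. Existing = 5·136 + 5·154 + 5·308 + 7·203 + 8·187 + 2·105 = 6117. Remainder 2655 / 11 ≈ 241.36.
y: need Σw·y = 43·469 = 20167. Existing = 5·116 + 5·764 + 5·414 + 7·550 + 8·139 + 2·202 = 11836. Remainder 8331 / 11 ≈ 757.36.

(241, 757)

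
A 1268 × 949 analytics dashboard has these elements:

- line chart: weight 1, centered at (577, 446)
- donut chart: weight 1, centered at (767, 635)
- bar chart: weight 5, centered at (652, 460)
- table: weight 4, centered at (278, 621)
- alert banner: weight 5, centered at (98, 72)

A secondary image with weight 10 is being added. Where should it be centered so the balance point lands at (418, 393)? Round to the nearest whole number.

With the secondary image, Σw becomes 1 + 1 + 5 + 4 + 5 + 10 = 26.
x: need Σw·x = 26·418 = 10868. Existing = 1·577 + 1·767 + 5·652 + 4·278 + 5·98 = 6206. Remainder 4662 / 10 ≈ 466.20.
y: need Σw·y = 26·393 = 10218. Existing = 1·446 + 1·635 + 5·460 + 4·621 + 5·72 = 6225. Remainder 3993 / 10 ≈ 399.30.

(466, 399)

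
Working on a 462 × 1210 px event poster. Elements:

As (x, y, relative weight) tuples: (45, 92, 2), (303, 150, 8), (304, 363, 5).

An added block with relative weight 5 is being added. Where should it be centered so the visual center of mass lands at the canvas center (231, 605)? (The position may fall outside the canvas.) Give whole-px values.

After adding the added block, total weight = 2 + 8 + 5 + 5 = 20.
x: target moment 20×231 = 4620; current 2·45 + 8·303 + 5·304 = 4034; the added block supplies 586, so x = 586/5 ≈ 117.20.
y: target moment 20×605 = 12100; current 2·92 + 8·150 + 5·363 = 3199; the added block supplies 8901, so y = 8901/5 ≈ 1780.20.

(117, 1780)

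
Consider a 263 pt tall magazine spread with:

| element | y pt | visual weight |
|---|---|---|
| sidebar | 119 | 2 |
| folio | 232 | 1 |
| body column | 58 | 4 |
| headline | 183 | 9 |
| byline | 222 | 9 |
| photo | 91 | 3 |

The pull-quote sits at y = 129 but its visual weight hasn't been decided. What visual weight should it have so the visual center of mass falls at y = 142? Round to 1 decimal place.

Existing Σw = 28 (2 + 1 + 4 + 9 + 9 + 3); existing moment 2·119 + 1·232 + 4·58 + 9·183 + 9·222 + 3·91 = 4620.
Set Σw·y/Σw = 142: (4620 + 129w) = 142·(28 + w).
So w = (142·28 − 4620)/(129 − 142) = -644/-13 ≈ 49.54.

w ≈ 49.5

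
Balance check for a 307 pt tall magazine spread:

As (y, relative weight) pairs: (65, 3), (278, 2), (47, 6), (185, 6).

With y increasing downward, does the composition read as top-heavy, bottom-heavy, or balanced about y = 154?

Weights sum to 3 + 2 + 6 + 6 = 17.
y-moment: 3·65 + 2·278 + 6·47 + 6·185 = 2143; centroid 2143/17 ≈ 126.06.
126.1 vs midline 154 → top-heavy.

top-heavy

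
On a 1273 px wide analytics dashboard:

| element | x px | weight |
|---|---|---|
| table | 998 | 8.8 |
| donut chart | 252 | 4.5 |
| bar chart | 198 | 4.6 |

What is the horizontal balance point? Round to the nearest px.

x ≈ 605

Weights sum to 8.8 + 4.5 + 4.6 = 17.9.
x: (8.8·998 + 4.5·252 + 4.6·198) / 17.9 = 10827.2 / 17.9 ≈ 604.87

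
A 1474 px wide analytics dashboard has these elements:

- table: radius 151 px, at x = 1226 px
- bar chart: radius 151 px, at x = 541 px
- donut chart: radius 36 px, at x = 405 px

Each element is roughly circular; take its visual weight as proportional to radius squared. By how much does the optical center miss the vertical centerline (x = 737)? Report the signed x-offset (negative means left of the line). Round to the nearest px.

≈ 133 px

r² weights: table 151² = 22801, bar chart 151² = 22801, donut chart 36² = 1296. Total = 46898.
x: (22801·1226 + 22801·541 + 1296·405) / 46898 = 40814247 / 46898 ≈ 870.28
Difference: 870.28 − 737 ≈ 133.28.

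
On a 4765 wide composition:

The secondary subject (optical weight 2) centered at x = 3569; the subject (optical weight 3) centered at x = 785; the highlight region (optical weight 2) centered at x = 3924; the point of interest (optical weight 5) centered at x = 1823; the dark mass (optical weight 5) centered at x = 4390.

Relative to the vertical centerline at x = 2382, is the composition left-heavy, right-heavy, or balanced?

right-heavy

Σw = 2 + 3 + 2 + 5 + 5 = 17.
x-moment: 2·3569 + 3·785 + 2·3924 + 5·1823 + 5·4390 = 48406; centroid 48406/17 ≈ 2847.41.
2847.4 vs midline 2382 → right-heavy.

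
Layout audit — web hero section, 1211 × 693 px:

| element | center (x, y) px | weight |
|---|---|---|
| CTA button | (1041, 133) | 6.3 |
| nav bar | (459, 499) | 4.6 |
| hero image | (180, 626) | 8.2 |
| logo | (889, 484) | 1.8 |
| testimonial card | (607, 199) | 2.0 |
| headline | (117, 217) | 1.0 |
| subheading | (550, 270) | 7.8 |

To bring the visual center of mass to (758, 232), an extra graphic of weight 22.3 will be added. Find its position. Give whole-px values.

(1057, 30)

With the extra graphic, Σw becomes 6.3 + 4.6 + 8.2 + 1.8 + 2.0 + 1.0 + 7.8 + 22.3 = 54.0.
x: target moment 54.0×758 = 40932.0; current 6.3·1041 + 4.6·459 + 8.2·180 + 1.8·889 + 2.0·607 + 1.0·117 + 7.8·550 = 17366.9; the extra graphic supplies 23565.1, so x = 23565.1/22.3 ≈ 1056.73.
y: target moment 54.0×232 = 12528.0; current 6.3·133 + 4.6·499 + 8.2·626 + 1.8·484 + 2.0·199 + 1.0·217 + 7.8·270 = 11858.7; the extra graphic supplies 669.3, so y = 669.3/22.3 ≈ 30.01.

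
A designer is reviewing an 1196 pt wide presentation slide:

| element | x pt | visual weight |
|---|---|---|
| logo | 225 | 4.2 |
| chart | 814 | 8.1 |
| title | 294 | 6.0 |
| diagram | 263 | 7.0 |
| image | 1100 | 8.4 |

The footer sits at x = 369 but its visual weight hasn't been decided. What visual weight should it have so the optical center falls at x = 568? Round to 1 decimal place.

w ≈ 6.2

Known weights sum to 4.2 + 8.1 + 6.0 + 7.0 + 8.4 = 33.7; their moment is 4.2·225 + 8.1·814 + 6.0·294 + 7.0·263 + 8.4·1100 = 20383.4.
Balance at x = 568 requires (20383.4 + w·369) / (33.7 + w) = 568.
So w = (568·33.7 − 20383.4)/(369 − 568) = -1241.8/-199 ≈ 6.24.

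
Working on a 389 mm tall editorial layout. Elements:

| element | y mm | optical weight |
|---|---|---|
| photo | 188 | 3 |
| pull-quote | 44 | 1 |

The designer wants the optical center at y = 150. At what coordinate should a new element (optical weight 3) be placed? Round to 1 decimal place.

New total weight: (3 + 1) + 3 = 7.
Along y: (608 + 3·y) / 7 = 150 (existing moment 3·188 + 1·44 = 608) ⇒ y = (1050 − 608) / 3 ≈ 147.33.

y ≈ 147.3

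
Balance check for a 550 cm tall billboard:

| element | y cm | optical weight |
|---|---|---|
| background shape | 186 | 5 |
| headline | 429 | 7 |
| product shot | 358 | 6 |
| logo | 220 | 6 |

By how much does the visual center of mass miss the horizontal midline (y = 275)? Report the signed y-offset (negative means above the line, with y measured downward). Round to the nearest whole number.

≈ 33 cm

Total weight = 5 + 7 + 6 + 6 = 24.
y-moment: 5·186 + 7·429 + 6·358 + 6·220 = 7401; centroid 7401/24 ≈ 308.38.
Offset from y = 275: 308.38 − 275 ≈ 33.38.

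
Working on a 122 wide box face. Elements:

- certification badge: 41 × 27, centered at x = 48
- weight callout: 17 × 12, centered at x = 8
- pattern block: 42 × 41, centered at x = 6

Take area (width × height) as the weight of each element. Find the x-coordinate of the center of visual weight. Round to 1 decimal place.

Taking area as weight: certification badge 41·27 = 1107, weight callout 17·12 = 204, pattern block 42·41 = 1722. Sum 3033.
x: (1107·48 + 204·8 + 1722·6) / 3033 = 65100 / 3033 ≈ 21.46

x ≈ 21.5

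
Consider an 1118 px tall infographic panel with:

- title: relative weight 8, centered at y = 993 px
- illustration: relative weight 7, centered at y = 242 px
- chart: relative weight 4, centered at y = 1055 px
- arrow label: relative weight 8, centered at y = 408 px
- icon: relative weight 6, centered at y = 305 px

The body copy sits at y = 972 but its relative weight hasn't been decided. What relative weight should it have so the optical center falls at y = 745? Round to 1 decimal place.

Fixed elements: Σw = 8 + 7 + 4 + 8 + 6 = 33, Σw·y = 8·993 + 7·242 + 4·1055 + 8·408 + 6·305 = 18952.
Set Σw·y/Σw = 745: (18952 + 972w) = 745·(33 + w).
So w = (745·33 − 18952)/(972 − 745) = 5633/227 ≈ 24.81.

w ≈ 24.8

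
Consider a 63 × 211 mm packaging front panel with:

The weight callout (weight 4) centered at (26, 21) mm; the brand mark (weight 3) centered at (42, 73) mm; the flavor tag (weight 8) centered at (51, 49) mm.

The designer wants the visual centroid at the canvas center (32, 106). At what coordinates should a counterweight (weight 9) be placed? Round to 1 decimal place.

New total weight: (4 + 3 + 8) + 9 = 24.
x: target moment 24×32 = 768; current 4·26 + 3·42 + 8·51 = 638; the counterweight supplies 130, so x = 130/9 ≈ 14.44.
y: target moment 24×106 = 2544; current 4·21 + 3·73 + 8·49 = 695; the counterweight supplies 1849, so y = 1849/9 ≈ 205.44.

(14.4, 205.4)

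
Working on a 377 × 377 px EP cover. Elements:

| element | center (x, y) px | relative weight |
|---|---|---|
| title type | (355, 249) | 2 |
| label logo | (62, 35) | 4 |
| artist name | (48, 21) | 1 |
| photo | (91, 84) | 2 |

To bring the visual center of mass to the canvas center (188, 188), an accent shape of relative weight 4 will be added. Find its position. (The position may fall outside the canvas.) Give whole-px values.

(314, 404)

New total weight: (2 + 4 + 1 + 2) + 4 = 13.
x: need Σw·x = 13·188 = 2444. Existing = 2·355 + 4·62 + 1·48 + 2·91 = 1188. Remainder 1256 / 4 ≈ 314.00.
y: need Σw·y = 13·188 = 2444. Existing = 2·249 + 4·35 + 1·21 + 2·84 = 827. Remainder 1617 / 4 ≈ 404.25.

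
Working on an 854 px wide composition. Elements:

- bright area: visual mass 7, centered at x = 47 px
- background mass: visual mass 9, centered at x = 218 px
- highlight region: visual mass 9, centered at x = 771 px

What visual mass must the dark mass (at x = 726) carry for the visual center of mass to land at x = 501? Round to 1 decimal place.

Existing Σw = 25 (7 + 9 + 9); existing moment 7·47 + 9·218 + 9·771 = 9230.
Balance at x = 501 requires (9230 + w·726) / (25 + w) = 501.
Rearranging, w·(726 − 501) = 501·25 − 9230 = 3295, so w ≈ 3295/225 = 14.64.

w ≈ 14.6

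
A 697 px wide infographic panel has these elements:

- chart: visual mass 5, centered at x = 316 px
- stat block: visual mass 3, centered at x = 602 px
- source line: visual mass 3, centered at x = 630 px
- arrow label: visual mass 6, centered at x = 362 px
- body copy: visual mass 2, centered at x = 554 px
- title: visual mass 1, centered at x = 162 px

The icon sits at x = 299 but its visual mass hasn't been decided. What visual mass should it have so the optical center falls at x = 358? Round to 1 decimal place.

w ≈ 26.4

Existing Σw = 20 (5 + 3 + 3 + 6 + 2 + 1); existing moment 5·316 + 3·602 + 3·630 + 6·362 + 2·554 + 1·162 = 8718.
Balance at x = 358 requires (8718 + w·299) / (20 + w) = 358.
Solving: w = (358·20 − 8718) / (299 − 358) = -1558 / -59 ≈ 26.41.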